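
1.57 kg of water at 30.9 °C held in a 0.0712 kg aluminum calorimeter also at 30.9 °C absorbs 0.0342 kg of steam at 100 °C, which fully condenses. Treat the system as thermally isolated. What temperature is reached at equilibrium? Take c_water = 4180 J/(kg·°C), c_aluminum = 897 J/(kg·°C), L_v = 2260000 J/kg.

T_f ≈ 43.8 °C

Net heat exchanged in the isolated system is zero:
steam→water at 100 °C releases m L_v = 0.0342×2260000 = 77292; condensed water 100 °C→T: 142.96(T − 100); original water: 6562.6(T − 30.9); aluminum cup: 0.0712×897×(T − 30.9) = 63.87(T − 30.9)
6769.4 T = 77292 + 14296 + 204758 = 296345
T ≈ 43.78 °C, under the boiling point, so the assumption holds.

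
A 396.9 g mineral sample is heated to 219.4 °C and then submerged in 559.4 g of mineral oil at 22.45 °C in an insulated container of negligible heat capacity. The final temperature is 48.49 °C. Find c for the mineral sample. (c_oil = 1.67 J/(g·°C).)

m_s c (T_s − T_f) = m_oil c_oil (T_f − T_0):
396.9×c×(219.4 − 48.49) = 559.4×1.67×(48.49 − 22.45)
67834 c = 24327  ⇒  c ≈ 0.3586 J/(g·°C)

c ≈ 0.359 J/(g·°C)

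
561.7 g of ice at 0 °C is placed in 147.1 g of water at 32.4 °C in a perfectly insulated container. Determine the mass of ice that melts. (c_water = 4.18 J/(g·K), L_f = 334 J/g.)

Heat available from the water dropping to 0 °C: 147.1·4.18·32.4 = 19922 J.
Melting all 561.7 g of ice would need 561.7·334 = 187608 J.
19922 J < 187608 J, so only part of the ice melts and the system sits at 0 °C.
m_melted·334 = 19922  ⇒  m_melted ≈ 59.65 g.

m_melted ≈ 59.6 g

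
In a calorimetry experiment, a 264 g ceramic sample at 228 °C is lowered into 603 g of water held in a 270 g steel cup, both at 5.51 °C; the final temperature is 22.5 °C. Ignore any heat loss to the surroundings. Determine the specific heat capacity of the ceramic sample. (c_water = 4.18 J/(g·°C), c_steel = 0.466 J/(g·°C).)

c ≈ 0.829 J/(g·°C)

Conservation of energy gives ΣQ = 0:
264·c·(22.5 − 228) + 603·4.18·(22.5 − 5.51) + 270·0.466·(22.5 − 5.51) = 0
-54252 c = -44962
c = -44962/-54252 ≈ 0.8288 J/(g·°C)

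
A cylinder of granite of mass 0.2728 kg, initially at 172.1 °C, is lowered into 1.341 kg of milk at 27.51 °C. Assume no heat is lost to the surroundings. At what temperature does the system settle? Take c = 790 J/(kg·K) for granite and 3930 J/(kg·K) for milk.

T_f = Σ m_i c_i T_i / Σ m_i c_i:
T_f = (215.51·172.1 + 5270.1·27.51) / (215.51 + 5270.1)
    = 182071 / 5485.6 ≈ 33.19 °C

T_f ≈ 33.2 °C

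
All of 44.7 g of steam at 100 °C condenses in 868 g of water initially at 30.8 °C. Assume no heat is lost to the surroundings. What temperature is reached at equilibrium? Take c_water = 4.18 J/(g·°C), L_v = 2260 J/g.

T_f ≈ 60.7 °C

Energy balance with sensible and latent terms:
condense steam: −44.7·2260 = −101022
  condensed water 100 °C→T: 186.85(T − 100)
  original water: 3628.2(T − 30.8)
3815.1 T = 101022 + 18685 + 111750 = 231456
T ≈ 60.67 °C, under the boiling point, so the assumption holds.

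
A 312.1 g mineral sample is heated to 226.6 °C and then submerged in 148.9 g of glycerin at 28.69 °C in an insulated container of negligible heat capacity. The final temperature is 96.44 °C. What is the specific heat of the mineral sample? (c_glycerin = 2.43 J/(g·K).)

Conservation of energy gives ΣQ = 0:
312.1×c×(96.44 − 226.6) + 148.9×2.43×(96.44 − 28.69) = 0
-40623 c = -24514
c = -24514/-40623 ≈ 0.6034 J/(g·K)

c ≈ 0.603 J/(g·K)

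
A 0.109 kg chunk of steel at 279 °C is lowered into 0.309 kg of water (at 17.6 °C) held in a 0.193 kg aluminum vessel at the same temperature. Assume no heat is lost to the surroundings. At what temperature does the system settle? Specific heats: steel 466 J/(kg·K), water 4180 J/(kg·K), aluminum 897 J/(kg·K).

T_f ≈ 26.4 °C

T_f is the heat-capacity-weighted average of the initial temperatures:
T_f = (50.79*279 + 1291.6*17.6 + 173.12*17.6) / (50.79 + 1291.6 + 173.12)
    = 39951 / 1515.5 ≈ 26.36 °C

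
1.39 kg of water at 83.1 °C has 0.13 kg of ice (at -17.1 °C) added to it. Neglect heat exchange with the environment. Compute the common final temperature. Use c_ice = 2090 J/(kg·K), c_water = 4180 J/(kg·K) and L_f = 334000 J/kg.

Heat gained plus heat lost sum to zero:
ice -17.1→0 °C: 0.13×2090×17.1 = 4646.1
  latent heat to melt: 0.13×334000 = 43420
  warm the meltwater: 543.4 T
  water cools: 1.39×4180×(T − 83.1) = 5810.2(T − 83.1)
6353.6 T = 482828 − 48066 = 434762
T ≈ 68.43 °C (positive, so assuming full melt was valid).

T_f ≈ 68.4 °C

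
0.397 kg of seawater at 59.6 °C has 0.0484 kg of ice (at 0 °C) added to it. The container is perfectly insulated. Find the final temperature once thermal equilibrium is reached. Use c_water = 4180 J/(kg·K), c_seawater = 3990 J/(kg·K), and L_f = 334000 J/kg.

T_f ≈ 43.8 °C

Taking heat into each body as positive, Σ m c ΔT = 0:
latent heat to melt: 0.0484×334000 = 16166; warm the meltwater: 202.31 T; seawater: 1584(T − 59.6)
1786.3 T = 94408 − 16166 = 78243
T ≈ 43.80 °C. Since T > 0 °C, the all-ice-melts assumption holds.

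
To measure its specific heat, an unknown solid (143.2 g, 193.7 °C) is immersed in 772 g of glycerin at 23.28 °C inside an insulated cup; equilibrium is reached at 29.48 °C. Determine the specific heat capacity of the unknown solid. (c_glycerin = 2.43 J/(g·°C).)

c ≈ 0.495 J/(g·°C)

Taking heat into each body as positive, Σ m c ΔT = 0:
143.2·c·(29.48 − 193.7) + 772·2.43·(29.48 − 23.28) = 0
-23516 c = -11631
c = -11631/-23516 ≈ 0.4946 J/(g·°C)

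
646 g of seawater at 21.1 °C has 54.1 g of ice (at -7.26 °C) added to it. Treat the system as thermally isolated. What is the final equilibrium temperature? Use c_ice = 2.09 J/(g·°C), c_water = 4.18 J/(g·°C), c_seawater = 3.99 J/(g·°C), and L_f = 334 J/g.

Heat gained plus heat lost sum to zero:
ice -7.26→0 °C: 54.1×2.09×7.26 = 820.88
  latent heat to melt: 54.1×334 = 18069
  warm the meltwater: 226.14 T
  seawater: 2577.5(T − 21.1)
2803.7 T = 54386 − 18890 = 35496
T ≈ 12.66 °C (positive, so assuming full melt was valid).

T_f ≈ 12.7 °C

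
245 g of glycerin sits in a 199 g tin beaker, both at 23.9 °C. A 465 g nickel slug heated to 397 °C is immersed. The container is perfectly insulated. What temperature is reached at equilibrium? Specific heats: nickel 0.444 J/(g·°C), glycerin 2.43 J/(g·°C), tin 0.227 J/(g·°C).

T_f ≈ 114.8 °C

T_f is the heat-capacity-weighted average of the initial temperatures:
T_f = (206.46×397 + 595.35×23.9 + 45.17×23.9) / (206.46 + 595.35 + 45.17)
    = 97273 / 846.98 ≈ 114.85 °C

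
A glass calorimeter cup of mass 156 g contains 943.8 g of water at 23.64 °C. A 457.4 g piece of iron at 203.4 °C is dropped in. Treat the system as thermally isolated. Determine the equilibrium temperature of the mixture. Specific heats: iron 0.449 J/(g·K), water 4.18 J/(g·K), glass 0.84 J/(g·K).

Setting the total heat transfer to zero:
457.4·0.449·(T − 203.4) + 943.8·4.18·(T − 23.64) + 156·0.84·(T − 23.64) = 0
205.37(T − 203.4) + 3945.1(T − 23.64) + 131.04(T − 23.64) = 0
(205.37 + 3945.1 + 131.04) T = 205.37·203.4 + 3945.1·23.64 + 131.04·23.64
T = 138132/4281.5 ≈ 32.26 °C

T_f ≈ 32.3 °C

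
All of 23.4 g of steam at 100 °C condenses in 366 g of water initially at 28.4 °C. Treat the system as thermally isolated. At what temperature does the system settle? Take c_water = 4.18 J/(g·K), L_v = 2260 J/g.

Sum of m c ΔT and latent-heat terms is zero:
condense steam: −23.4×2260 = −52884; condensate cools 100→T: 23.4×4.18×(T − 100) = 97.81(T − 100); original water: 1529.9(T − 28.4)
1627.7 T = 52884 + 9781.2 + 43449 = 106114
T ≈ 65.19 °C — below 100 °C, confirming all the steam condensed.

T_f ≈ 65.2 °C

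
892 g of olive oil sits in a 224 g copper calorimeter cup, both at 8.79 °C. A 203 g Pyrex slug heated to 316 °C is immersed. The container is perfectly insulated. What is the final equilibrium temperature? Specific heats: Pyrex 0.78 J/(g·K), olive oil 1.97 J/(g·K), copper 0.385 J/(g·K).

T_f ≈ 33.1 °C

T_f is the heat-capacity-weighted average of the initial temperatures:
T_f = (158.34·316 + 1757.2·8.79 + 86.24·8.79) / (158.34 + 1757.2 + 86.24)
    = 66240 / 2001.8 ≈ 33.09 °C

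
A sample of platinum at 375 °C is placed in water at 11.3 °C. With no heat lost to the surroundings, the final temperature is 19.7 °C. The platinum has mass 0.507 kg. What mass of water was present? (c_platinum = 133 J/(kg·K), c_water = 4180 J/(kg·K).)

m ≈ 0.682 kg

Heat lost by the platinum = heat gained by the water:
0.507·133·(375 − 19.7) = m·4180·(19.7 − 11.3)
35112 m = 23958  ⇒  m ≈ 0.6823 kg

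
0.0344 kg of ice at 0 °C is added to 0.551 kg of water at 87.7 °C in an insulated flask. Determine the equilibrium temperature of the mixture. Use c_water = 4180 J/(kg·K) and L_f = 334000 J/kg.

Heat gained plus heat lost sum to zero:
fusion: m_ice L_f = 0.0344×334000 = 11490
  warm the meltwater: 143.79 T
  water cools: 0.551×4180×(T − 87.7) = 2303.2(T − 87.7)
2447 T = 201989 − 11490 = 190499
T ≈ 77.85 °C — above 0 °C, consistent with complete melting.

T_f ≈ 77.9 °C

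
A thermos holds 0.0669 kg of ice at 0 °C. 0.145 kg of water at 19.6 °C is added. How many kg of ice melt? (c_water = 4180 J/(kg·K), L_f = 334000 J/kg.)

m_melted ≈ 0.0356 kg

Water can give up m c ΔT = 0.145×4180×19.6 = 11880 J before reaching 0 °C.
Fully melting the ice requires m_ice L_f = 0.0669×334000 = 22345 J.
That's not enough to melt it all — equilibrium is at 0 °C with ice remaining.
m_melted×334000 = 11880  ⇒  m_melted ≈ 0.03557 kg.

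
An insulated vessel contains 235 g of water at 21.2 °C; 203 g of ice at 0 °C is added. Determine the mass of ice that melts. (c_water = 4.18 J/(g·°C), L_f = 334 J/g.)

m_melted ≈ 62.3 g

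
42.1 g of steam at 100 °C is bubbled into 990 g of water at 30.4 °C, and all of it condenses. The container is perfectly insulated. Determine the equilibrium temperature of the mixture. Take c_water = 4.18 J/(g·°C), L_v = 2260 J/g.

Energy conservation, ΣQ = 0:
condense steam: −42.1·2260 = −95146; condensate cools 100→T: 42.1·4.18·(T − 100) = 175.98(T − 100); water warms: 990·4.18·(T − 30.4) = 4138.2(T − 30.4)
4314.2 T = 95146 + 17598 + 125801 = 238545
T ≈ 55.29 °C — below 100 °C, confirming all the steam condensed.

T_f ≈ 55.3 °C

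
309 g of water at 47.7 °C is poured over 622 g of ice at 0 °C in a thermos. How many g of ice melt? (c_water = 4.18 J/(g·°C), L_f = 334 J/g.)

Heat available from the water dropping to 0 °C: 309×4.18×47.7 = 61610 J.
Fully melting the ice requires m_ice L_f = 622×334 = 207748 J.
61610 J < 207748 J, so only part of the ice melts and the system sits at 0 °C.
m_melt = 61610 / L_f = 184.5 g.

m_melted ≈ 184 g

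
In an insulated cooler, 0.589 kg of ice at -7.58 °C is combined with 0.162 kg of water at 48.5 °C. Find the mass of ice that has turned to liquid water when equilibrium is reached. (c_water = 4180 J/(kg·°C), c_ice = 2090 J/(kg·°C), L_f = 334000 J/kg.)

Water can give up m c ΔT = 0.162·4180·48.5 = 32842 J before reaching 0 °C.
Warming the ice to 0 °C takes 0.589·2090·7.58 = 9331.1 J, leaving 23511 J for melting.
Melting all 0.589 kg of ice would need 0.589·334000 = 196726 J.
Since 23511 < 196726 J, not all the ice melts; equilibrium is at 0 °C.
m_melted·334000 = 23511  ⇒  m_melted ≈ 0.07039 kg.

m_melted ≈ 0.0704 kg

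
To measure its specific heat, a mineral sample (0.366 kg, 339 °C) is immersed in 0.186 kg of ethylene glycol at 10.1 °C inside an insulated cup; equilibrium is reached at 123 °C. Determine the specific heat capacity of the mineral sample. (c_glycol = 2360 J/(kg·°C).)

c ≈ 627 J/(kg·°C)

Let T be the final temperature. ΣQ_i = 0:
0.366×c×(123 − 339) + 0.186×2360×(123 − 10.1) = 0
-79.06 c = -49559
c = -49559/-79.06 ≈ 626.9 J/(kg·°C)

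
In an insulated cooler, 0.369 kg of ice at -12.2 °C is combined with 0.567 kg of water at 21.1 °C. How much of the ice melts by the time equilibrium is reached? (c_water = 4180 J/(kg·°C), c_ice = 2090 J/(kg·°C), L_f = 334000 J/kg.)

Water can give up m c ΔT = 0.567·4180·21.1 = 50008 J before reaching 0 °C.
Of that, 0.369·2090·12.2 = 9408.8 J goes to bring the ice to 0 °C, leaving 40600 J.
Fully melting the ice requires m_ice L_f = 0.369·334000 = 123246 J.
40600 J < 123246 J, so only part of the ice melts and the system sits at 0 °C.
m_melt = 40600 / L_f = 0.1216 kg.

m_melted ≈ 0.122 kg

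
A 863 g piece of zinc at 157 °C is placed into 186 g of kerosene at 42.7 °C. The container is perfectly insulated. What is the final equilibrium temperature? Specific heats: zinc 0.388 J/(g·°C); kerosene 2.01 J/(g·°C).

T_f ≈ 96.7 °C

Conservation of energy gives ΣQ = 0:
863·0.388·(T − 157) + 186·2.01·(T − 42.7) = 0
334.84(T − 157) + 373.86(T − 42.7) = 0
708.7 T = 68534
T = 68534/708.7 ≈ 96.70 °C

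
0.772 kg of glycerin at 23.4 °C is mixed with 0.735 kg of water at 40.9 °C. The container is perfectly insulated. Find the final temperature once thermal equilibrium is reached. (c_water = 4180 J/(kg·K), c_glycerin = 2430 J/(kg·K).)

T_f ≈ 34.3 °C

With ΣQ=0 the equilibrium temperature is the m·c-weighted mean:
T_f = (3072.3·40.9 + 1876·23.4) / (3072.3 + 1876)
    = 169555 / 4948.3 ≈ 34.27 °C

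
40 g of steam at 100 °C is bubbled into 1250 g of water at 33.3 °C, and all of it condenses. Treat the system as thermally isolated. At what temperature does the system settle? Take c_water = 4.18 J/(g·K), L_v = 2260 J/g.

T_f ≈ 52.1 °C

Taking heat into each body as positive, Σ m c ΔT = 0:
steam→water at 100 °C releases m L_v = 40×2260 = 90400
  condensed water 100 °C→T: 167.2(T − 100)
  original water: 5225(T − 33.3)
5392.2 T = 90400 + 16720 + 173992 = 281112
T ≈ 52.13 °C — below 100 °C, confirming all the steam condensed.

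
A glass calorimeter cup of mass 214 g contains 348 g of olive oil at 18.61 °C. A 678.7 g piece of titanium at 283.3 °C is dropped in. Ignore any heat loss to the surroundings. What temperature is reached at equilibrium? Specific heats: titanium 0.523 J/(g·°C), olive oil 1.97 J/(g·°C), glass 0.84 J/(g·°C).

T_f ≈ 95.6 °C

Taking heat into each body as positive, Σ m c ΔT = 0:
678.7·0.523·(T − 283.3) + 348·1.97·(T − 18.61) + 214·0.84·(T − 18.61) = 0
354.96(T − 283.3) + 685.56(T − 18.61) + 179.76(T − 18.61) = 0
(354.96 + 685.56 + 179.76) T = 354.96·283.3 + 685.56·18.61 + 179.76·18.61
T ≈ 95.60 °C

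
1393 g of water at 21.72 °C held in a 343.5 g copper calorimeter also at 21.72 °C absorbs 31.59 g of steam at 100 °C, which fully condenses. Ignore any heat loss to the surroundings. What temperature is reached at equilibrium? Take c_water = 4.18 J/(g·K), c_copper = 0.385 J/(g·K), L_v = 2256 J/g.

Heat gained plus heat lost sum to zero:
steam→water at 100 °C releases m L_v = 31.59×2256 = 71267; condensed water 100 °C→T: 132.05(T − 100); water warms: 1393×4.18×(T − 21.72) = 5822.7(T − 21.72); copper cup: 343.5×0.385×(T − 21.72) = 132.25(T − 21.72)
6087 T = 71267 + 13205 + 129342 = 213814
T ≈ 35.13 °C (< 100 °C, so full condensation is consistent).

T_f ≈ 35.1 °C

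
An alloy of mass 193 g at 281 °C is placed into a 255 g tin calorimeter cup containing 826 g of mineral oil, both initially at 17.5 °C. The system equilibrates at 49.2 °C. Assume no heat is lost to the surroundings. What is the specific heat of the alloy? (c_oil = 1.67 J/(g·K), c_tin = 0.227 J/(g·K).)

c ≈ 1.02 J/(g·K)

Setting the total heat transfer to zero:
193·c·(49.2 − 281) + 826·1.67·(49.2 − 17.5) + 255·0.227·(49.2 − 17.5) = 0
-44737 c = -45563
c = -45563/-44737 ≈ 1.018 J/(g·K)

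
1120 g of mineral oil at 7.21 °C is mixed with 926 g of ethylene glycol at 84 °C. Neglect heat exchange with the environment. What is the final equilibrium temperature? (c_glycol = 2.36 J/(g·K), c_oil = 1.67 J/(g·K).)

Conservation of energy gives ΣQ = 0:
926*2.36*(T − 84) + 1120*1.67*(T − 7.21) = 0
2185.4(T − 84) + 1870.4(T − 7.21) = 0
(2185.4 + 1870.4) T = 2185.4*84 + 1870.4*7.21
T ≈ 48.59 °C

T_f ≈ 48.6 °C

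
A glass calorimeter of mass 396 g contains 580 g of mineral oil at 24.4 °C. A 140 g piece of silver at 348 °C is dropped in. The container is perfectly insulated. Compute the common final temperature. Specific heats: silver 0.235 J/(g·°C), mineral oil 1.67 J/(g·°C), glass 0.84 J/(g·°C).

T_f ≈ 32.4 °C

With ΣQ=0 the equilibrium temperature is the m·c-weighted mean:
T_f = (32.9·348 + 968.6·24.4 + 332.64·24.4) / (32.9 + 968.6 + 332.64)
    = 43199 / 1334.1 ≈ 32.38 °C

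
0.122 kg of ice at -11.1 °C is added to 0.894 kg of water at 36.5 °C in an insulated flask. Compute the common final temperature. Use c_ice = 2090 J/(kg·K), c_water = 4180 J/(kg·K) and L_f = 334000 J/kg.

T_f ≈ 21.9 °C

Net heat exchanged in the isolated system is zero:
warm ice to 0 °C: 0.122·2090·(0 − (-11.1)) = 2830.3; latent heat to melt: 0.122·334000 = 40748; meltwater 0→T: 0.122·4180·T = 509.96 T; water: 3736.9(T − 36.5)
4246.9 T = 136398 − 43578 = 92819
T ≈ 21.86 °C (positive, so assuming full melt was valid).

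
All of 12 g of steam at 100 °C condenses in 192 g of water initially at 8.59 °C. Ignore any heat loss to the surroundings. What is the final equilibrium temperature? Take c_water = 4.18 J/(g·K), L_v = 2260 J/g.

T_f ≈ 45.8 °C

Heat gained plus heat lost sum to zero:
steam→water at 100 °C releases m L_v = 12×2260 = 27120
  condensate cools 100→T: 12×4.18×(T − 100) = 50.16(T − 100)
  water warms: 192×4.18×(T − 8.59) = 802.56(T − 8.59)
852.72 T = 27120 + 5016 + 6894 = 39030
T ≈ 45.77 °C, under the boiling point, so the assumption holds.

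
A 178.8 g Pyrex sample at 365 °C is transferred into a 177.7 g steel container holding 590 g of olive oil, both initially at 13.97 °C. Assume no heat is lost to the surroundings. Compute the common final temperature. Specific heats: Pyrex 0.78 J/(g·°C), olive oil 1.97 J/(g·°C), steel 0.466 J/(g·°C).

Heat gained plus heat lost sum to zero:
178.8×0.78×(T − 365) + 590×1.97×(T − 13.97) + 177.7×0.466×(T − 13.97) = 0
(139.46 + 1162.3 + 82.81) T = 139.46×365 + 1162.3×13.97 + 82.81×13.97
T = 68299 / 1384.6 = 49.3 °C

T_f ≈ 49.3 °C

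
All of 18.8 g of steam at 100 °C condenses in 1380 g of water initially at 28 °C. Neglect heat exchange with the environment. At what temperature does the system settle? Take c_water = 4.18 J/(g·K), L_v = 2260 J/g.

Energy balance with sensible and latent terms:
condense steam: −18.8×2260 = −42488; condensed water 100 °C→T: 78.58(T − 100); water warms: 1380×4.18×(T − 28) = 5768.4(T − 28)
5847 T = 42488 + 7858.4 + 161515 = 211862
T ≈ 36.23 °C (< 100 °C, so full condensation is consistent).

T_f ≈ 36.2 °C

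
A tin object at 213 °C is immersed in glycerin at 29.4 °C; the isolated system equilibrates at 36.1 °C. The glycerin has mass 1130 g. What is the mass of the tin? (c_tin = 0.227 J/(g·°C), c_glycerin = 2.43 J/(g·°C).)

m ≈ 458 g

|Q_tin| = |Q_glycerin|:
m×0.227×(213 − 36.1) = 1130×2.43×(36.1 − 29.4)
40.16 m = 18398  ⇒  m ≈ 458.1 g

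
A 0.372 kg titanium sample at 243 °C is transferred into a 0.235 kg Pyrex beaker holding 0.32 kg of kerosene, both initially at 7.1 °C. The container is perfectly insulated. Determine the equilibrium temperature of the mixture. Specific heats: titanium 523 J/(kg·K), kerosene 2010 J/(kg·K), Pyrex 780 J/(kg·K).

T_f ≈ 52.0 °C

Conservation of energy gives ΣQ = 0:
0.372*523*(T − 243) + 0.32*2010*(T − 7.1) + 0.235*780*(T − 7.1) = 0
(194.56 + 643.2 + 183.3) T = 194.56*243 + 643.2*7.1 + 183.3*7.1
T ≈ 52.05 °C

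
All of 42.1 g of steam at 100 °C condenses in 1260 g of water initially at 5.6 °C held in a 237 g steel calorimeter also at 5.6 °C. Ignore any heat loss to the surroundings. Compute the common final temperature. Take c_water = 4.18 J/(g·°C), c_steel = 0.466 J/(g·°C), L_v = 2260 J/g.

Setting the total heat transfer to zero:
latent heat released on condensation: 42.1×2260 = 95146; condensate cools 100→T: 42.1×4.18×(T − 100) = 175.98(T − 100); water warms: 1260×4.18×(T − 5.6) = 5266.8(T − 5.6); cup: 110.44(T − 5.6)
5553.2 T = 95146 + 17598 + 30113 = 142856
T ≈ 25.72 °C (< 100 °C, so full condensation is consistent).

T_f ≈ 25.7 °C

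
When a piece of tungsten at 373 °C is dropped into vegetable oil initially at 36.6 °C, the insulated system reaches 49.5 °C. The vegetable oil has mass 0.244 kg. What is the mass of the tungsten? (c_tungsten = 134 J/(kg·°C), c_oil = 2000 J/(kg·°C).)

m ≈ 0.145 kg

Taking heat into each body as positive, Σ m c ΔT = 0:
m×134×(49.5 − 373) + 0.244×2000×(49.5 − 36.6) = 0
-43349 m = -6295.2
m = -6295.2/-43349 ≈ 0.1452 kg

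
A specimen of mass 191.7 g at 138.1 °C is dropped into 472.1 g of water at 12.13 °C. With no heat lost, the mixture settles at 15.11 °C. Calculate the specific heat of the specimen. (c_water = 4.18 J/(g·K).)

m_s c (T_s − T_f) = m_water c_water (T_f − T_0):
191.7×c×(138.1 − 15.11) = 472.1×4.18×(15.11 − 12.13)
23577 c = 5880.7  ⇒  c ≈ 0.2494 J/(g·K)

c ≈ 0.249 J/(g·K)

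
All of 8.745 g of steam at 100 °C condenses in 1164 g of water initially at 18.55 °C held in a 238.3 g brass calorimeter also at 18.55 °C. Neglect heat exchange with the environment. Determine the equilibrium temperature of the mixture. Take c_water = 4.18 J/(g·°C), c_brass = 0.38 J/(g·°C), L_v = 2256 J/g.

T_f ≈ 23.1 °C

Heat gained plus heat lost sum to zero:
steam→water at 100 °C releases m L_v = 8.745×2256 = 19729; condensed water 100 °C→T: 36.55(T − 100); water warms: 1164×4.18×(T − 18.55) = 4865.5(T − 18.55); brass cup: 238.3×0.38×(T − 18.55) = 90.55(T − 18.55)
4992.6 T = 19729 + 3655.4 + 91935 = 115319
T ≈ 23.10 °C (< 100 °C, so full condensation is consistent).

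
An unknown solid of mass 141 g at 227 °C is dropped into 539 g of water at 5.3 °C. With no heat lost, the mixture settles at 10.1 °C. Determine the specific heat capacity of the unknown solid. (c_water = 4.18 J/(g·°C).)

c ≈ 0.354 J/(g·°C)

Taking heat into each body as positive, Σ m c ΔT = 0:
141·c·(10.1 − 227) + 539·4.18·(10.1 − 5.3) = 0
-30583 c = -10814
c = -10814/-30583 ≈ 0.3536 J/(g·°C)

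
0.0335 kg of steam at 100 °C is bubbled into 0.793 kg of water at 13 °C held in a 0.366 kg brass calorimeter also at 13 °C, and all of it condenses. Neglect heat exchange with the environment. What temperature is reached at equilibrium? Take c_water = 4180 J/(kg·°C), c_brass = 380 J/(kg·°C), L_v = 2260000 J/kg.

Sum of m c ΔT and latent-heat terms is zero:
steam→water at 100 °C releases m L_v = 0.0335×2260000 = 75710
  condensed water 100 °C→T: 140.03(T − 100)
  original water: 3314.7(T − 13)
  cup: 139.08(T − 13)
3593.9 T = 75710 + 14003 + 44900 = 134613
T ≈ 37.46 °C (< 100 °C, so full condensation is consistent).

T_f ≈ 37.5 °C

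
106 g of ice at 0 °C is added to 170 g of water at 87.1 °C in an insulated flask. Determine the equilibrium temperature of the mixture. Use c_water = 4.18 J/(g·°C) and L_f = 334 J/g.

T_f ≈ 23.0 °C

Net heat exchanged in the isolated system is zero:
melt ice: 106×334 = 35404; meltwater 0→T: 106×4.18×T = 443.08 T; water cools: 170×4.18×(T − 87.1) = 710.6(T − 87.1)
1153.7 T = 61893 − 35404 = 26489
T ≈ 22.96 °C. Since T > 0 °C, the all-ice-melts assumption holds.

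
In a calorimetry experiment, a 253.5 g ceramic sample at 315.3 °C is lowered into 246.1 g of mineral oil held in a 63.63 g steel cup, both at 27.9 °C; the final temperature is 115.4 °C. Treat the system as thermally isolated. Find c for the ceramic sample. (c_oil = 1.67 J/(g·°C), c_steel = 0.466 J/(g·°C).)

c ≈ 0.761 J/(g·°C)

Taking heat into each body as positive, Σ m c ΔT = 0:
253.5×c×(115.4 − 315.3) + 246.1×1.67×(115.4 − 27.9) + 63.63×0.466×(115.4 − 27.9) = 0
-50675 c = -38556
c = -38556/-50675 ≈ 0.7609 J/(g·°C)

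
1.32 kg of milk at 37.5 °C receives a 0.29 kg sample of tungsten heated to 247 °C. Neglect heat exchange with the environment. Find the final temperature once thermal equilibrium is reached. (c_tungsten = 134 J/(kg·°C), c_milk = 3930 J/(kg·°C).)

Let T be the final temperature. ΣQ_i = 0:
0.29*134*(T − 247) + 1.32*3930*(T − 37.5) = 0
38.86(T − 247) + 5187.6(T − 37.5) = 0
(38.86 + 5187.6) T = 38.86*247 + 5187.6*37.5
T = 204133/5226.5 ≈ 39.06 °C

T_f ≈ 39.1 °C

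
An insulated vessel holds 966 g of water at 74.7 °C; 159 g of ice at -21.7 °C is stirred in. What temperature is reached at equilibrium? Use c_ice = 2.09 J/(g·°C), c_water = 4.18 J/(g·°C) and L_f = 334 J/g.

Conservation of energy gives ΣQ = 0:
ice -21.7→0 °C: 159×2.09×21.7 = 7211.1
  latent heat to melt: 159×334 = 53106
  meltwater 0→T: 159×4.18×T = 664.62 T
  water: 4037.9(T − 74.7)
4702.5 T = 301630 − 60317 = 241313
T ≈ 51.32 °C — above 0 °C, consistent with complete melting.

T_f ≈ 51.3 °C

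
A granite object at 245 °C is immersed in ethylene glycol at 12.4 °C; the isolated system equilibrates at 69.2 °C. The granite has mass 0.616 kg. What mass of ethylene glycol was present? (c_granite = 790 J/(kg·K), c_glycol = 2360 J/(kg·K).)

m ≈ 0.638 kg

Heat gained plus heat lost sum to zero:
0.616·790·(69.2 − 245) + m·2360·(69.2 − 12.4) = 0
134048 m = 85551
m = 85551/134048 ≈ 0.6382 kg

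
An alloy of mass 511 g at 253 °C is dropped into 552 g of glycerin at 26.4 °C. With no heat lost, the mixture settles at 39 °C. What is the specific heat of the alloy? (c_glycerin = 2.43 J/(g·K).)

Let T be the final temperature. ΣQ_i = 0:
511·c·(39 − 253) + 552·2.43·(39 − 26.4) = 0
-109354 c = -16901
c = -16901/-109354 ≈ 0.1546 J/(g·K)

c ≈ 0.155 J/(g·K)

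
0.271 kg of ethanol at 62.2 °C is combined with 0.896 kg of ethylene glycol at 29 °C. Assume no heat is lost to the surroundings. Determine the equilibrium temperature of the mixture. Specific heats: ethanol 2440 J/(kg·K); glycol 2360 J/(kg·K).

T_f ≈ 36.9 °C

T_f = Σ m_i c_i T_i / Σ m_i c_i:
T_f = (661.24·62.2 + 2114.6·29) / (661.24 + 2114.6)
    = 102451 / 2775.8 ≈ 36.91 °C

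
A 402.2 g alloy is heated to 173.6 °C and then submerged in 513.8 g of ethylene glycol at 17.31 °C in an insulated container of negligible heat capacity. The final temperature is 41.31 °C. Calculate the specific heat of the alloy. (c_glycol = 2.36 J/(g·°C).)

c ≈ 0.547 J/(g·°C)

Heat lost by the alloy = heat gained by the glycol:
402.2·c·(173.6 − 41.31) = 513.8·2.36·(41.31 − 17.31)
53207 c = 29102  ⇒  c ≈ 0.547 J/(g·°C)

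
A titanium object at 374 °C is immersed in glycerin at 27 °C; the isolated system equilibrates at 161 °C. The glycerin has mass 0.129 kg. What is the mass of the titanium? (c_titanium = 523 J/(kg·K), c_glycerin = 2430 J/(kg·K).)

m ≈ 0.377 kg

Net heat exchanged in the isolated system is zero:
m×523×(161 − 374) + 0.129×2430×(161 − 27) = 0
-111399 m = -42005
m = -42005/-111399 ≈ 0.3771 kg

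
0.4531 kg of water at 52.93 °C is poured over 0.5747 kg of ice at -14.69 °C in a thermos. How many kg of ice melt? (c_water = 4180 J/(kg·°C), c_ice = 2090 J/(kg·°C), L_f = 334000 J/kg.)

m_melted ≈ 0.247 kg

Water can give up m c ΔT = 0.4531·4180·52.93 = 100247 J before reaching 0 °C.
Of that, 0.5747·2090·14.69 = 17644 J goes to bring the ice to 0 °C, leaving 82603 J.
Fully melting the ice requires m_ice L_f = 0.5747·334000 = 191950 J.
82603 J < 191950 J, so only part of the ice melts and the system sits at 0 °C.
Mass melted = 82603/334000 ≈ 0.2473 kg.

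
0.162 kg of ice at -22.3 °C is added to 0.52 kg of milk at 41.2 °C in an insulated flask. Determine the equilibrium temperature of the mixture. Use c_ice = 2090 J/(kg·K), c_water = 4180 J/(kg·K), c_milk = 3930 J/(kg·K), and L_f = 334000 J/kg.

T_f ≈ 8.3 °C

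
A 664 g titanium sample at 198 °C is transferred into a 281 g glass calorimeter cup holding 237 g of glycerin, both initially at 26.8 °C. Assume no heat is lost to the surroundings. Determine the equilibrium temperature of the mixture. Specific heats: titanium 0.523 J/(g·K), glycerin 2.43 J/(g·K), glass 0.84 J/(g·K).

T_f ≈ 78.1 °C

With ΣQ=0 the equilibrium temperature is the m·c-weighted mean:
T_f = (347.27×198 + 575.91×26.8 + 236.04×26.8) / (347.27 + 575.91 + 236.04)
    = 90520 / 1159.2 ≈ 78.09 °C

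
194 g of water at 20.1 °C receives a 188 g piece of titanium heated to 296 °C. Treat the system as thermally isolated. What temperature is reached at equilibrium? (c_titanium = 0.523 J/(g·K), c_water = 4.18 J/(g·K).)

T_f = Σ m_i c_i T_i / Σ m_i c_i:
T_f = (98.32*296 + 810.92*20.1) / (98.32 + 810.92)
    = 45403 / 909.24 ≈ 49.94 °C

T_f ≈ 49.9 °C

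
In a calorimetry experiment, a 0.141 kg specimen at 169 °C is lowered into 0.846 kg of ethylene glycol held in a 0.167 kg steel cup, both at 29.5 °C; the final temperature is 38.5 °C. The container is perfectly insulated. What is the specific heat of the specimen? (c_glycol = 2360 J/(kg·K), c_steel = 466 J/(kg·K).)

Conservation of energy gives ΣQ = 0:
0.141×c×(38.5 − 169) + 0.846×2360×(38.5 − 29.5) + 0.167×466×(38.5 − 29.5) = 0
-18.4 c = -18669
c = -18669/-18.4 ≈ 1015 J/(kg·K)

c ≈ 1010 J/(kg·K)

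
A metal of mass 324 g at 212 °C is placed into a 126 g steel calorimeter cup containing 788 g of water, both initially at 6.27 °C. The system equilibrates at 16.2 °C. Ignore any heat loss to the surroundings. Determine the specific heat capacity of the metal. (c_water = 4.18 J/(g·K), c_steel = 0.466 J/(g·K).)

c ≈ 0.525 J/(g·K)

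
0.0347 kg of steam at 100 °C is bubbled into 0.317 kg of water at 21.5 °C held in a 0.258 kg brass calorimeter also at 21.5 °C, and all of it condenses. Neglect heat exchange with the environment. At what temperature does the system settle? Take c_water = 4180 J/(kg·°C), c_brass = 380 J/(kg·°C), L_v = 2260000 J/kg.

T_f ≈ 78.8 °C

Energy balance with sensible and latent terms:
steam→water at 100 °C releases m L_v = 0.0347·2260000 = 78422; condensed water 100 °C→T: 145.05(T − 100); original water: 1325.1(T − 21.5); brass cup: 0.258·380·(T − 21.5) = 98.04(T − 21.5)
1568.1 T = 78422 + 14505 + 30597 = 123523
T ≈ 78.77 °C — below 100 °C, confirming all the steam condensed.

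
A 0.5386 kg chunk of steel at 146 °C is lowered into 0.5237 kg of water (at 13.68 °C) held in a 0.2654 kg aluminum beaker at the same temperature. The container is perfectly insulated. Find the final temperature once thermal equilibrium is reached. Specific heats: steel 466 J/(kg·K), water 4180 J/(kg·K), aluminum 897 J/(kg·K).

Setting the total heat transfer to zero:
0.5386*466*(T − 146) + 0.5237*4180*(T − 13.68) + 0.2654*897*(T − 13.68) = 0
(250.99 + 2189.1 + 238.06) T = 250.99*146 + 2189.1*13.68 + 238.06*13.68
T = 69847/2678.1 ≈ 26.08 °C

T_f ≈ 26.1 °C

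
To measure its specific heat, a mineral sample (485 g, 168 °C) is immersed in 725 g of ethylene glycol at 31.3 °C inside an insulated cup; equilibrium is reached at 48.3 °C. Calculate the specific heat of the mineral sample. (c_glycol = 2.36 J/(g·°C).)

m_s c (T_s − T_f) = m_glycol c_glycol (T_f − T_0):
485·c·(168 − 48.3) = 725·2.36·(48.3 − 31.3)
58054 c = 29087  ⇒  c ≈ 0.501 J/(g·°C)

c ≈ 0.501 J/(g·°C)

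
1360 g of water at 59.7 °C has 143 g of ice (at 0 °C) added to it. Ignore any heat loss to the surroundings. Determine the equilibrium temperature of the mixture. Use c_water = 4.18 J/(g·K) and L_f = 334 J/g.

T_f ≈ 46.4 °C

Energy balance with sensible and latent terms:
fusion: m_ice L_f = 143·334 = 47762; warm the meltwater: 597.74 T; water: 5684.8(T − 59.7)
6282.5 T = 339383 − 47762 = 291621
T ≈ 46.42 °C — above 0 °C, consistent with complete melting.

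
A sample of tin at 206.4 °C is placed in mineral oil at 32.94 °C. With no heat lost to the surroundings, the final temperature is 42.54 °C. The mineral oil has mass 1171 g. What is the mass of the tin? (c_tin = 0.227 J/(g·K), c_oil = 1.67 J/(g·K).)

|Q_tin| = |Q_oil|:
m×0.227×(206.4 − 42.54) = 1171×1.67×(42.54 − 32.94)
37.2 m = 18773  ⇒  m ≈ 504.7 g

m ≈ 505 g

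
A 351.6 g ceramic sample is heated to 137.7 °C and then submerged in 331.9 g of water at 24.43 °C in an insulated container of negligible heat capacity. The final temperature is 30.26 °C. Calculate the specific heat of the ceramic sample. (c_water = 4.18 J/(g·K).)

c ≈ 0.214 J/(g·K)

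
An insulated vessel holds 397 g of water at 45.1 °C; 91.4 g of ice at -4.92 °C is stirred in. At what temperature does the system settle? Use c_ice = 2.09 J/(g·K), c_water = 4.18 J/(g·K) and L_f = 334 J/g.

T_f ≈ 21.2 °C

Taking heat into each body as positive, Σ m c ΔT = 0:
ice -4.92→0 °C: 91.4×2.09×4.92 = 939.85; latent heat to melt: 91.4×334 = 30528; warm the meltwater: 382.05 T; water cools: 397×4.18×(T − 45.1) = 1659.5(T − 45.1)
2041.5 T = 74842 − 31467 = 43374
T ≈ 21.25 °C. Since T > 0 °C, the all-ice-melts assumption holds.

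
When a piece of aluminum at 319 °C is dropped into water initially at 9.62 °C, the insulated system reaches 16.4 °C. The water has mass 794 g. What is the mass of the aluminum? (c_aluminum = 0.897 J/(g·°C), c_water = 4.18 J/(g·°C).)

m ≈ 82.9 g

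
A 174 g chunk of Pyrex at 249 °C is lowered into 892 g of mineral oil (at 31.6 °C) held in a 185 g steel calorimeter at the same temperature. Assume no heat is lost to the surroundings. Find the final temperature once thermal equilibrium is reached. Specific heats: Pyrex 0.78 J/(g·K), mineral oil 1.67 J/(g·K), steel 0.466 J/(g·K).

T_f ≈ 48.8 °C

T_f is the heat-capacity-weighted average of the initial temperatures:
T_f = (135.72*249 + 1489.6*31.6 + 86.21*31.6) / (135.72 + 1489.6 + 86.21)
    = 83591 / 1711.6 ≈ 48.84 °C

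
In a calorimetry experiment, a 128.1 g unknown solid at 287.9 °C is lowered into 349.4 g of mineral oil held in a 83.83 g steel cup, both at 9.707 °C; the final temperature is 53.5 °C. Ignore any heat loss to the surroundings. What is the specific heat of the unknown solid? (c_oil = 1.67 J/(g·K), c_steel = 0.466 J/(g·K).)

Net heat exchanged in the isolated system is zero:
128.1×c×(53.5 − 287.9) + 349.4×1.67×(53.5 − 9.707) + 83.83×0.466×(53.5 − 9.707) = 0
-30027 c = -27264
c = -27264/-30027 ≈ 0.908 J/(g·K)

c ≈ 0.908 J/(g·K)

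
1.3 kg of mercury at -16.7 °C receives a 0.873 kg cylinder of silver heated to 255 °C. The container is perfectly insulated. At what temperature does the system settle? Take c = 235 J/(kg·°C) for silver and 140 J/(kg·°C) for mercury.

With ΣQ=0 the equilibrium temperature is the m·c-weighted mean:
T_f = (205.16*255 + 182*(-16.7)) / (205.16 + 182)
    = 49275 / 387.15 ≈ 127.27 °C

T_f ≈ 127.3 °C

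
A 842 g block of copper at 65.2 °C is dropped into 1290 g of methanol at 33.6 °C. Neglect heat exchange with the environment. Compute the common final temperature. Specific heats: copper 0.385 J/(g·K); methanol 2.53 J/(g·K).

T_f ≈ 36.5 °C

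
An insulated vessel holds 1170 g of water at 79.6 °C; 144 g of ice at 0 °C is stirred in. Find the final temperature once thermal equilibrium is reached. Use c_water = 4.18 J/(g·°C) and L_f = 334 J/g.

T_f ≈ 62.1 °C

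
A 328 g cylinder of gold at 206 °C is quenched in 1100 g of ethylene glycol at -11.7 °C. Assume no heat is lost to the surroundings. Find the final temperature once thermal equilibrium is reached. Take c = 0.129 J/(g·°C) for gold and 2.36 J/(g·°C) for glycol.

Let T be the final temperature. ΣQ_i = 0:
328·0.129·(T − 206) + 1100·2.36·(T − (-11.7)) = 0
42.31(T − 206) + 2596(T − (-11.7)) = 0
(42.31 + 2596) T = 42.31·206 + 2596·(-11.7)
T ≈ -8.21 °C

T_f ≈ -8.2 °C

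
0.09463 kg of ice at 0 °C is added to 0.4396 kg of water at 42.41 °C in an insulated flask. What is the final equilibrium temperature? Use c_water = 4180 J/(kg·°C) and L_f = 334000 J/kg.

Taking heat into each body as positive, Σ m c ΔT = 0:
latent heat to melt: 0.09463×334000 = 31606; warm the meltwater: 395.55 T; water cools: 0.4396×4180×(T − 42.41) = 1837.5(T − 42.41)
2233.1 T = 77930 − 31606 = 46323
T ≈ 20.74 °C (positive, so assuming full melt was valid).

T_f ≈ 20.7 °C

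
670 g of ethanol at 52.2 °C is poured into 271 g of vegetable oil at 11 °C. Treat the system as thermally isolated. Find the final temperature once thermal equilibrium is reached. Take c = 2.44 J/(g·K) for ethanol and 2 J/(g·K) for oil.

T_f ≈ 41.9 °C

Heat gained plus heat lost sum to zero:
670·2.44·(T − 52.2) + 271·2·(T − 11) = 0
1634.8(T − 52.2) + 542(T − 11) = 0
(1634.8 + 542) T = 1634.8·52.2 + 542·11
T ≈ 41.94 °C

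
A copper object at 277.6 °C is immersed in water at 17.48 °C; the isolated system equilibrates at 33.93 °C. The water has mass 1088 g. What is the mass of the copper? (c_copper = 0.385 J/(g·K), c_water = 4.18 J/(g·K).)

Heat lost by the copper = heat gained by the water:
m·0.385·(277.6 − 33.93) = 1088·4.18·(33.93 − 17.48)
93.81 m = 74812  ⇒  m ≈ 797.5 g

m ≈ 797 g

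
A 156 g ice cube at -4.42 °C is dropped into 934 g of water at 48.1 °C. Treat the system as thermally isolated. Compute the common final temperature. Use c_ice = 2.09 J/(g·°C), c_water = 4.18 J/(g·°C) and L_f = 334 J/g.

Taking heat into each body as positive, Σ m c ΔT = 0:
ice -4.42→0 °C: 156×2.09×4.42 = 1441.1
  fusion: m_ice L_f = 156×334 = 52104
  meltwater 0→T: 156×4.18×T = 652.08 T
  water: 3904.1(T − 48.1)
4556.2 T = 187788 − 53545 = 134243
T ≈ 29.46 °C. Since T > 0 °C, the all-ice-melts assumption holds.

T_f ≈ 29.5 °C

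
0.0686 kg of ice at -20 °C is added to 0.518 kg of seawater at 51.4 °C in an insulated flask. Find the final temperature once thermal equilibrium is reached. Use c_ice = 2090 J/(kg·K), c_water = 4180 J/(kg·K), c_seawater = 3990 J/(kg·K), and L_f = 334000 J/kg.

Setting the total heat transfer to zero:
ice -20→0 °C: 0.0686×2090×20 = 2867.5
  fusion: m_ice L_f = 0.0686×334000 = 22912
  warm the meltwater: 286.75 T
  seawater cools: 0.518×3990×(T − 51.4) = 2066.8(T − 51.4)
2353.6 T = 106235 − 25780 = 80455
T ≈ 34.18 °C (positive, so assuming full melt was valid).

T_f ≈ 34.2 °C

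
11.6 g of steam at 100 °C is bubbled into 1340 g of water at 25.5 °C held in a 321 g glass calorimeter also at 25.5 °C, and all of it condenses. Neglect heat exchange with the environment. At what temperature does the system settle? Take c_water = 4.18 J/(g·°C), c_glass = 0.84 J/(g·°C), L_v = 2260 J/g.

T_f ≈ 30.5 °C

Let T be the final temperature. ΣQ_i = 0:
steam→water at 100 °C releases m L_v = 11.6×2260 = 26216; condensate cools 100→T: 11.6×4.18×(T − 100) = 48.49(T − 100); original water: 5601.2(T − 25.5); glass cup: 321×0.84×(T − 25.5) = 269.64(T − 25.5)
5919.3 T = 26216 + 4848.8 + 149706 = 180771
T ≈ 30.54 °C, under the boiling point, so the assumption holds.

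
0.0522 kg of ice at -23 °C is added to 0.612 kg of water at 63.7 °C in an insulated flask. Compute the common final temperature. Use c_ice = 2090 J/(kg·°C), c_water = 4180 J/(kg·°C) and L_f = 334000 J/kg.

Net heat exchanged in the isolated system is zero:
ice -23→0 °C: 0.0522×2090×23 = 2509.3; latent heat to melt: 0.0522×334000 = 17435; warm the meltwater: 218.2 T; water: 2558.2(T − 63.7)
2776.4 T = 162955 − 19944 = 143011
T ≈ 51.51 °C. Since T > 0 °C, the all-ice-melts assumption holds.

T_f ≈ 51.5 °C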